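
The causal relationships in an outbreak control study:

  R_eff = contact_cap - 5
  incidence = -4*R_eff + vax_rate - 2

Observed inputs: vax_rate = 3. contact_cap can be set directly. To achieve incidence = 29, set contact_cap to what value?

Substituting into the incidence equation gives incidence = -4*contact_cap + 21.
Solve -4*contact_cap + 21 = 29: contact_cap = (29 - 21) / -4 = -2.

contact_cap = -2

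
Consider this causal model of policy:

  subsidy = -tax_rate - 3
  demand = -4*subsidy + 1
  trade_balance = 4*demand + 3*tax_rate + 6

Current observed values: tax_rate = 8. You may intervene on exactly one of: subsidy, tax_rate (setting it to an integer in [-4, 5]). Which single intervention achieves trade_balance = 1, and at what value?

set tax_rate = -3

Intervening on subsidy: trade_balance = -16*subsidy + 34. Reaching 1 requires subsidy = 33/16, not an integer.
Intervening on tax_rate: with other inputs at their observed values, trade_balance = 19*tax_rate + 58. Solving for 1 gives tax_rate = -3, within [-4, 5].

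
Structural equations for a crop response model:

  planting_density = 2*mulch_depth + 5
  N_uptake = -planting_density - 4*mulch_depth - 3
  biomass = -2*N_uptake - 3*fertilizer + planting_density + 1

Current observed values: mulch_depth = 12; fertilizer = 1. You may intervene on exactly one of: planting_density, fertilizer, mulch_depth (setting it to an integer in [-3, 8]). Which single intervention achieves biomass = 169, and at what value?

set fertilizer = 7

Intervening on planting_density: biomass = 3*planting_density + 100. Reaching 169 requires planting_density = 23, outside [-3, 8].
Intervening on fertilizer: with other inputs at their observed values, biomass = -3*fertilizer + 190. Solving for 169 gives fertilizer = 7, within [-3, 8].
Intervening on mulch_depth: biomass = 14*mulch_depth + 19. Reaching 169 requires mulch_depth = 75/7, not an integer.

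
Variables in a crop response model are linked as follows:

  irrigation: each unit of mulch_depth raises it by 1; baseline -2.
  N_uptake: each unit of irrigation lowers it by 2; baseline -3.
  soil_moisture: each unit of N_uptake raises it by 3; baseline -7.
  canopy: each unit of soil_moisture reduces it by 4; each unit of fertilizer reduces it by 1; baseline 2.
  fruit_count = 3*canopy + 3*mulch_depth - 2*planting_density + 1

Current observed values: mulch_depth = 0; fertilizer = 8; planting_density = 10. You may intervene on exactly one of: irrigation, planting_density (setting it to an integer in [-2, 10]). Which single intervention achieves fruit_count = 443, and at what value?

Intervening on irrigation: with other inputs at their observed values, fruit_count = 72*irrigation + 155. Solving for 443 gives irrigation = 4, within [-2, 10].
Intervening on planting_density: fruit_count = -2*planting_density + 31. Reaching 443 requires planting_density = -206, outside [-2, 10].

set irrigation = 4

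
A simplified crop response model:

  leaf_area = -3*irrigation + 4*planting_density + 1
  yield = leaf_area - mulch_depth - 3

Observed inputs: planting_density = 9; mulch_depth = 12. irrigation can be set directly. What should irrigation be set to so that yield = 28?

irrigation = -2

Substituting into the leaf_area equation gives leaf_area = -3*irrigation + 37.
Substituting into the yield equation gives yield = -3*irrigation + 22.
Solve -3*irrigation + 22 = 28: irrigation = (28 - 22) / -3 = -2.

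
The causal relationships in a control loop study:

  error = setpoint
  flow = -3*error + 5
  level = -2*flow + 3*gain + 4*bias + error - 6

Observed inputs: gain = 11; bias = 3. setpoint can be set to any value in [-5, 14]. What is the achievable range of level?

Substituting into the flow equation gives flow = -3*setpoint + 5.
So level = 7*setpoint + 29.
Linear in setpoint, so extremes are at the endpoints: setpoint = -5 gives level = -6; setpoint = 14 gives level = 127.

-6 to 127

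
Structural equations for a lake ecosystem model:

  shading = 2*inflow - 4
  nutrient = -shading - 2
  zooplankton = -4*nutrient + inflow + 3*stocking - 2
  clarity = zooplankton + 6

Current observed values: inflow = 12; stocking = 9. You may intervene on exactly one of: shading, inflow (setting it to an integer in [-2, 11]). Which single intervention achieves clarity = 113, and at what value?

set inflow = 10

Intervening on shading: clarity = 4*shading + 51. Reaching 113 requires shading = 31/2, not an integer.
Intervening on inflow: with other inputs at their observed values, clarity = 9*inflow + 23. Solving for 113 gives inflow = 10, within [-2, 11].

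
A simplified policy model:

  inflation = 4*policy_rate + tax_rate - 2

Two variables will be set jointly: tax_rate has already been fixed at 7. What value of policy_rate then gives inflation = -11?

With tax_rate held at 7:
Substituting into the inflation equation gives inflation = 4*policy_rate + 5.
Solve 4*policy_rate + 5 = -11: policy_rate = (-11 - 5) / 4 = -4.

policy_rate = -4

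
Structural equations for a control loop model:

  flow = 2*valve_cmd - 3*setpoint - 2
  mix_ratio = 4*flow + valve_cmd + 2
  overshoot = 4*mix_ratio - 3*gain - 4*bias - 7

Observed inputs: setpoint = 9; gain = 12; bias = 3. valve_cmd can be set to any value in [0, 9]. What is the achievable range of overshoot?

Substituting into the flow equation gives flow = 2*valve_cmd - 29.
mix_ratio becomes 9*valve_cmd - 114.
Substituting into the overshoot equation gives overshoot = 36*valve_cmd - 511.
Linear in valve_cmd, so extremes are at the endpoints: valve_cmd = 0 gives overshoot = -511; valve_cmd = 9 gives overshoot = -187.

-511 to -187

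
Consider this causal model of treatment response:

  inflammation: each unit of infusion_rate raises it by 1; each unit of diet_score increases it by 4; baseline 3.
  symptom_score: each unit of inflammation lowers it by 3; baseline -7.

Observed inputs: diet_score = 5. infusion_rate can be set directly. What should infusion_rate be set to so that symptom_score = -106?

Substituting into the inflammation equation gives inflammation = infusion_rate + 23.
Substituting into the symptom_score equation gives symptom_score = -3*infusion_rate - 76.
Solve -3*infusion_rate - 76 = -106: infusion_rate = (-106 + 76) / -3 = 10.

infusion_rate = 10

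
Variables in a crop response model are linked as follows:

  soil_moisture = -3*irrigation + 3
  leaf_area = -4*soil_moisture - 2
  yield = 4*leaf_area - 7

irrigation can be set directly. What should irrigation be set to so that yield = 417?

Substituting into the leaf_area equation gives leaf_area = 12*irrigation - 14.
This gives yield = 48*irrigation - 63.
Solve 48*irrigation - 63 = 417: irrigation = (417 + 63) / 48 = 10.

irrigation = 10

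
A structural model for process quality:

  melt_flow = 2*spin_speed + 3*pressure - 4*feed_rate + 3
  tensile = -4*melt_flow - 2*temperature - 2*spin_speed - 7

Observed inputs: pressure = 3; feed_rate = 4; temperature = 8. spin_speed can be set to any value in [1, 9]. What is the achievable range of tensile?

Substituting into the melt_flow equation gives melt_flow = 2*spin_speed - 4.
Substituting into the tensile equation gives tensile = -10*spin_speed - 7.
Linear in spin_speed, so extremes are at the endpoints: spin_speed = 1 gives tensile = -17; spin_speed = 9 gives tensile = -97.

-97 to -17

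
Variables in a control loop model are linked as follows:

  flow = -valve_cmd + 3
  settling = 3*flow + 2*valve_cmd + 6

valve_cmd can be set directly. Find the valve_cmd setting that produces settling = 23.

Substituting into the settling equation gives settling = -valve_cmd + 15.
Solve -valve_cmd + 15 = 23: valve_cmd = (23 - 15) / -1 = -8.

valve_cmd = -8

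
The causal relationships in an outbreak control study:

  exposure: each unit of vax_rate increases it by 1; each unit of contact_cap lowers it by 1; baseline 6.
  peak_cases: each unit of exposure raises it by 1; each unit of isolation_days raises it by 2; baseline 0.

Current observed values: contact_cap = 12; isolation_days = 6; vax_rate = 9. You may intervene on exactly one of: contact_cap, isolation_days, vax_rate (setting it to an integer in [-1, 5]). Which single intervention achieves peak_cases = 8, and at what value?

Intervening on contact_cap: peak_cases = -contact_cap + 27. Reaching 8 requires contact_cap = 19, outside [-1, 5].
Intervening on isolation_days: peak_cases = 2*isolation_days + 3. Reaching 8 requires isolation_days = 5/2, not an integer.
Intervening on vax_rate: with other inputs at their observed values, peak_cases = vax_rate + 6. Solving for 8 gives vax_rate = 2, within [-1, 5].

set vax_rate = 2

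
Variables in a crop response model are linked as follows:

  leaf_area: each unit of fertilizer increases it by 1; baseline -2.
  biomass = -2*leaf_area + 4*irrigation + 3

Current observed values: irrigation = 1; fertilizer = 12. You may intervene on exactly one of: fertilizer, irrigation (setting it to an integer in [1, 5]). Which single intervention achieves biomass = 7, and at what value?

set fertilizer = 2

Intervening on fertilizer: with other inputs at their observed values, biomass = -2*fertilizer + 11. Solving for 7 gives fertilizer = 2, within [1, 5].
Intervening on irrigation: biomass = 4*irrigation - 17. Reaching 7 requires irrigation = 6, outside [1, 5].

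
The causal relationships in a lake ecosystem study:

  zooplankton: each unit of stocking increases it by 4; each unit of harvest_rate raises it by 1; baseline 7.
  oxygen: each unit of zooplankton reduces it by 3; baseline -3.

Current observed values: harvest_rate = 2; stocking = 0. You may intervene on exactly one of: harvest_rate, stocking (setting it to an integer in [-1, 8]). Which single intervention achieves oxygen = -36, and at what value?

set harvest_rate = 4

Intervening on harvest_rate: with other inputs at their observed values, oxygen = -3*harvest_rate - 24. Solving for -36 gives harvest_rate = 4, within [-1, 8].
Intervening on stocking: oxygen = -12*stocking - 30. Reaching -36 requires stocking = 1/2, not an integer.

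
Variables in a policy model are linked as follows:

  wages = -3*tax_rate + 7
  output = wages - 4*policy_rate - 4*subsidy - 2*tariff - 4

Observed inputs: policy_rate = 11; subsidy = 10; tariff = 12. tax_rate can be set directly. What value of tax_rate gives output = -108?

Substituting into the output equation gives output = -3*tax_rate - 105.
Solve -3*tax_rate - 105 = -108: tax_rate = (-108 + 105) / -3 = 1.

tax_rate = 1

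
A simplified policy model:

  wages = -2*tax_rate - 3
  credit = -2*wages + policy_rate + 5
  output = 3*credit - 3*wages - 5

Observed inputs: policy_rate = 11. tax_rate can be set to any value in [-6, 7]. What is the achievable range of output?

-38 to 196

Substituting into the credit equation gives credit = 4*tax_rate + 22.
This gives output = 18*tax_rate + 70.
Linear in tax_rate, so extremes are at the endpoints: tax_rate = -6 gives output = -38; tax_rate = 7 gives output = 196.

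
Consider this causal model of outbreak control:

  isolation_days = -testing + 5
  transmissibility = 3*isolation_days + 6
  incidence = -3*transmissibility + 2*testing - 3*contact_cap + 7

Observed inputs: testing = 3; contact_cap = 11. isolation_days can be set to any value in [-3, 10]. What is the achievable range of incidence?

Intervening on isolation_days fixes its value directly, overriding its dependence on testing.
Substituting into the incidence equation gives incidence = -9*isolation_days - 38.
Linear in isolation_days, so extremes are at the endpoints: isolation_days = -3 gives incidence = -11; isolation_days = 10 gives incidence = -128.

-128 to -11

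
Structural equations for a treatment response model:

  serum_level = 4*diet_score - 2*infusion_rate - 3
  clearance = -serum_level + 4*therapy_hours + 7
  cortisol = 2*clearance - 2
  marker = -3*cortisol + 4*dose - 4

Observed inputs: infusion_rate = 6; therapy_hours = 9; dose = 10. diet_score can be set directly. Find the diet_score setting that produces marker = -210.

Substituting into the serum_level equation gives serum_level = 4*diet_score - 15.
So clearance = -4*diet_score + 58.
Substituting into the cortisol equation gives cortisol = -8*diet_score + 114.
So marker = 24*diet_score - 306.
Solve 24*diet_score - 306 = -210: diet_score = (-210 + 306) / 24 = 4.

diet_score = 4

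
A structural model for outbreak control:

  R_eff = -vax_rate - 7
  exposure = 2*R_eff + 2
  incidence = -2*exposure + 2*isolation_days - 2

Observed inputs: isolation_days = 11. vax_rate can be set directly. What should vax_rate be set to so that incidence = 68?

vax_rate = 6

Substituting into the exposure equation gives exposure = -2*vax_rate - 12.
incidence becomes 4*vax_rate + 44.
Solve 4*vax_rate + 44 = 68: vax_rate = (68 - 44) / 4 = 6.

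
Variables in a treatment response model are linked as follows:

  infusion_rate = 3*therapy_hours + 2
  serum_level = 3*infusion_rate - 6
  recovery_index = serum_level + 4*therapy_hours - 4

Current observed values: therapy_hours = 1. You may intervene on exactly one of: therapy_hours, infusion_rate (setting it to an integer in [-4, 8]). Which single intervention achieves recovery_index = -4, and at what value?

set therapy_hours = 0

Intervening on therapy_hours: with other inputs at their observed values, recovery_index = 13*therapy_hours - 4. Solving for -4 gives therapy_hours = 0, within [-4, 8].
Intervening on infusion_rate: recovery_index = 3*infusion_rate - 6. Reaching -4 requires infusion_rate = 2/3, not an integer.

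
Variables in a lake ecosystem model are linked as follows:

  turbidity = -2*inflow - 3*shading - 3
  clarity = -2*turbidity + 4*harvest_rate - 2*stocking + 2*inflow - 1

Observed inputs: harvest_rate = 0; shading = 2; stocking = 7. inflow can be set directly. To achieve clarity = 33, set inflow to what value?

inflow = 5

Substituting into the turbidity equation gives turbidity = -2*inflow - 9.
clarity becomes 6*inflow + 3.
Solve 6*inflow + 3 = 33: inflow = (33 - 3) / 6 = 5.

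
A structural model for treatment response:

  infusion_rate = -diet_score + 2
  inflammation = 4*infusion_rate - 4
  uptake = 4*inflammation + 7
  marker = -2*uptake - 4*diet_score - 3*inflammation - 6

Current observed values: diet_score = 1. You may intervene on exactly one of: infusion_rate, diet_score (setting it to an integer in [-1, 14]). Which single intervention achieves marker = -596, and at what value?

Intervening on infusion_rate: with other inputs at their observed values, marker = -44*infusion_rate + 20. Solving for -596 gives infusion_rate = 14, within [-1, 14].
Intervening on diet_score: marker = 40*diet_score - 64. Reaching -596 requires diet_score = -133/10, not an integer.

set infusion_rate = 14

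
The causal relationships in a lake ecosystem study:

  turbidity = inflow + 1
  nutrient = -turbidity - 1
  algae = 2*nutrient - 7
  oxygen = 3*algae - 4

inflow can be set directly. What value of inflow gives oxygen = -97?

Substituting into the nutrient equation gives nutrient = -inflow - 2.
Substituting into the algae equation gives algae = -2*inflow - 11.
oxygen becomes -6*inflow - 37.
Solve -6*inflow - 37 = -97: inflow = (-97 + 37) / -6 = 10.

inflow = 10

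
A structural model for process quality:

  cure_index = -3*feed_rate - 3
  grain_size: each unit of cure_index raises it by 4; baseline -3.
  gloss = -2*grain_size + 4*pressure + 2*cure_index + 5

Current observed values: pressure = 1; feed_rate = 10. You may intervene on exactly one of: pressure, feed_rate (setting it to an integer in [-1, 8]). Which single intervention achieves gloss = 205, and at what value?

Intervening on pressure: with other inputs at their observed values, gloss = 4*pressure + 209. Solving for 205 gives pressure = -1, within [-1, 8].
Intervening on feed_rate: gloss = 18*feed_rate + 33. Reaching 205 requires feed_rate = 86/9, not an integer.

set pressure = -1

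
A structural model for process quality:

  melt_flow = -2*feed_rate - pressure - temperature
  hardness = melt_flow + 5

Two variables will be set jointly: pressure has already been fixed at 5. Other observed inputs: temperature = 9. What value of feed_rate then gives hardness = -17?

feed_rate = 4

With pressure held at 5:
Substituting into the melt_flow equation gives melt_flow = -2*feed_rate - 14.
Substituting into the hardness equation gives hardness = -2*feed_rate - 9.
Solve -2*feed_rate - 9 = -17: feed_rate = (-17 + 9) / -2 = 4.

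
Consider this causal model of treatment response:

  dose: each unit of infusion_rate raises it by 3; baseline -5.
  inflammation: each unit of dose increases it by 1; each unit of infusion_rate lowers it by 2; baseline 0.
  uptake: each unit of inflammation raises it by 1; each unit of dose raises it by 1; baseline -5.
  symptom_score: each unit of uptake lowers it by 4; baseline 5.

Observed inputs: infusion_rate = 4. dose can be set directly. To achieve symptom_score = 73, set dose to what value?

dose = -2

Intervening on dose fixes its value directly, overriding its dependence on infusion_rate.
Substituting into the inflammation equation gives inflammation = dose - 8.
Substituting into the uptake equation gives uptake = 2*dose - 13.
Substituting into the symptom_score equation gives symptom_score = -8*dose + 57.
Solve -8*dose + 57 = 73: dose = (73 - 57) / -8 = -2.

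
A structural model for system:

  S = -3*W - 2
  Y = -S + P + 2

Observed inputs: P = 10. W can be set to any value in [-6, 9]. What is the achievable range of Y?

Substituting into the Y equation gives Y = 3*W + 14.
Linear in W, so extremes are at the endpoints: W = -6 gives Y = -4; W = 9 gives Y = 41.

-4 to 41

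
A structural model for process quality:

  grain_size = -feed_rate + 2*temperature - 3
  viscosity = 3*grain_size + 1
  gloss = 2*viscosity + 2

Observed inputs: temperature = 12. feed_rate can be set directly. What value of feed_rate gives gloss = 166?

Substituting into the grain_size equation gives grain_size = -feed_rate + 21.
viscosity becomes -3*feed_rate + 64.
So gloss = -6*feed_rate + 130.
Solve -6*feed_rate + 130 = 166: feed_rate = (166 - 130) / -6 = -6.

feed_rate = -6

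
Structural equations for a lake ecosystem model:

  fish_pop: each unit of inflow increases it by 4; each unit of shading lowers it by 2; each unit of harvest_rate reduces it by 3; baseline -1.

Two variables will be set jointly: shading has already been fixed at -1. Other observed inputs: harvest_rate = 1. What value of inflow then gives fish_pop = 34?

With shading held at -1:
Substituting into the fish_pop equation gives fish_pop = 4*inflow - 2.
Solve 4*inflow - 2 = 34: inflow = (34 + 2) / 4 = 9.

inflow = 9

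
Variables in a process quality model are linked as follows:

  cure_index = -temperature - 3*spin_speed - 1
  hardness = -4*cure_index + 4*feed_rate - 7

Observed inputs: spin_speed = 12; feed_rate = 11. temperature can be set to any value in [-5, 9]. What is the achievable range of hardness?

Substituting into the cure_index equation gives cure_index = -temperature - 37.
This gives hardness = 4*temperature + 185.
Linear in temperature, so extremes are at the endpoints: temperature = -5 gives hardness = 165; temperature = 9 gives hardness = 221.

165 to 221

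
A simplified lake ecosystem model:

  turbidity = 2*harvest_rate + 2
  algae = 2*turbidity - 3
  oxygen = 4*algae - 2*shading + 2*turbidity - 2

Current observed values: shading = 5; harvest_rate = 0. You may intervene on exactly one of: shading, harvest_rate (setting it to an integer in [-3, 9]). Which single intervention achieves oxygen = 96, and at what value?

Intervening on shading: oxygen = -2*shading + 6. Reaching 96 requires shading = -45, outside [-3, 9].
Intervening on harvest_rate: with other inputs at their observed values, oxygen = 20*harvest_rate - 4. Solving for 96 gives harvest_rate = 5, within [-3, 9].

set harvest_rate = 5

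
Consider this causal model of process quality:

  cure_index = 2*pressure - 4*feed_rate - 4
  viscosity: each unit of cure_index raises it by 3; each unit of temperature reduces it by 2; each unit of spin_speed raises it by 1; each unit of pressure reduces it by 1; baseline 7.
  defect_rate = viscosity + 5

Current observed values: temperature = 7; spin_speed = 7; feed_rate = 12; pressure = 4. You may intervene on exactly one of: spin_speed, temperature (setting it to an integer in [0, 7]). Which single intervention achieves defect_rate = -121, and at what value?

Intervening on spin_speed: defect_rate = spin_speed - 138. Reaching -121 requires spin_speed = 17, outside [0, 7].
Intervening on temperature: with other inputs at their observed values, defect_rate = -2*temperature - 117. Solving for -121 gives temperature = 2, within [0, 7].

set temperature = 2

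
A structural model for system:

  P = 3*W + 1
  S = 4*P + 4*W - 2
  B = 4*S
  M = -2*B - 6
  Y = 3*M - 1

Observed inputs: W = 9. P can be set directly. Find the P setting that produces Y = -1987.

Intervening on P fixes its value directly, overriding its dependence on W.
Substituting into the S equation gives S = 4*P + 34.
Substituting into the B equation gives B = 16*P + 136.
This gives M = -32*P - 278.
Y becomes -96*P - 835.
Solve -96*P - 835 = -1987: P = (-1987 + 835) / -96 = 12.

P = 12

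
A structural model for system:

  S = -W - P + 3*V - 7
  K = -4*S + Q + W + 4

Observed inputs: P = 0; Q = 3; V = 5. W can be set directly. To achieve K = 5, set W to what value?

W = 6

Substituting into the S equation gives S = -W + 8.
This gives K = 5*W - 25.
Solve 5*W - 25 = 5: W = (5 + 25) / 5 = 6.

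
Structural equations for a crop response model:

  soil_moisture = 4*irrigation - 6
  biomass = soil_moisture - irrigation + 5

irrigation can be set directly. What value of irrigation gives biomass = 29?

Substituting into the biomass equation gives biomass = 3*irrigation - 1.
Solve 3*irrigation - 1 = 29: irrigation = (29 + 1) / 3 = 10.

irrigation = 10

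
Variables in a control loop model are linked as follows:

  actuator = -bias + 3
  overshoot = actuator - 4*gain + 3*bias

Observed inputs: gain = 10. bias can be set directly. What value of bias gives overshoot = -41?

Substituting into the overshoot equation gives overshoot = 2*bias - 37.
Solve 2*bias - 37 = -41: bias = (-41 + 37) / 2 = -2.

bias = -2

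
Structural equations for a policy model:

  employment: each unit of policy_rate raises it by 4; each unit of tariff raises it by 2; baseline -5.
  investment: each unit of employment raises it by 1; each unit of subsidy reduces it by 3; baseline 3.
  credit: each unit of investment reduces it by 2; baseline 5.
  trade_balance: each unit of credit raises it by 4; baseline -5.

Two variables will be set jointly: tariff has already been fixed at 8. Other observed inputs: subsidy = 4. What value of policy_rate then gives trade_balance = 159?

With tariff held at 8:
Substituting into the employment equation gives employment = 4*policy_rate + 11.
Substituting into the investment equation gives investment = 4*policy_rate + 2.
So credit = -8*policy_rate + 1.
Substituting into the trade_balance equation gives trade_balance = -32*policy_rate - 1.
Solve -32*policy_rate - 1 = 159: policy_rate = (159 + 1) / -32 = -5.

policy_rate = -5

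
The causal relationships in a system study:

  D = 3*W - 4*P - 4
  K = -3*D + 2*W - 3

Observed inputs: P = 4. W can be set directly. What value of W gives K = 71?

Substituting into the D equation gives D = 3*W - 20.
This gives K = -7*W + 57.
Solve -7*W + 57 = 71: W = (71 - 57) / -7 = -2.

W = -2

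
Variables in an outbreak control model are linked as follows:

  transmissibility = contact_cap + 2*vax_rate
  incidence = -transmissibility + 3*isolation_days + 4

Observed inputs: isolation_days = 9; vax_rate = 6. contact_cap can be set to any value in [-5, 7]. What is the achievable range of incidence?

12 to 24

Substituting into the transmissibility equation gives transmissibility = contact_cap + 12.
Substituting into the incidence equation gives incidence = -contact_cap + 19.
Linear in contact_cap, so extremes are at the endpoints: contact_cap = -5 gives incidence = 24; contact_cap = 7 gives incidence = 12.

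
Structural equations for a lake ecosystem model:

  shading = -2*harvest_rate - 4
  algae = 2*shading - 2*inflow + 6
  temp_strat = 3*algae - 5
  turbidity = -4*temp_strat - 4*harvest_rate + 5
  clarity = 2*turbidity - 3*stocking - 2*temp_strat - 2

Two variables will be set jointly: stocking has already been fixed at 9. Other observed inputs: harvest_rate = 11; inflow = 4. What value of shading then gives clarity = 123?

shading = -2

With stocking held at 9:
Intervening on shading fixes its value directly, overriding its dependence on harvest_rate.
Substituting into the algae equation gives algae = 2*shading - 2.
temp_strat becomes 6*shading - 11.
Substituting into the turbidity equation gives turbidity = -24*shading + 5.
Substituting into the clarity equation gives clarity = -60*shading + 3.
Solve -60*shading + 3 = 123: shading = (123 - 3) / -60 = -2.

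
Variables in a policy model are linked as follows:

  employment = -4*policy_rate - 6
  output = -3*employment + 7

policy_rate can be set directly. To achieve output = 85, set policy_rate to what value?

policy_rate = 5

Substituting into the output equation gives output = 12*policy_rate + 25.
Solve 12*policy_rate + 25 = 85: policy_rate = (85 - 25) / 12 = 5.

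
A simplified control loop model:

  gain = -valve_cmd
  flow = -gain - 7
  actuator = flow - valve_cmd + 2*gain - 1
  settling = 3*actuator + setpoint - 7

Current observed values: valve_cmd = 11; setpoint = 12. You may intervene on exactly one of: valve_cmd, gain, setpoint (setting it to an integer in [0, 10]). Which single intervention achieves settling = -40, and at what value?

Intervening on valve_cmd: settling = -6*valve_cmd - 19. Reaching -40 requires valve_cmd = 7/2, not an integer.
Intervening on gain: with other inputs at their observed values, settling = 3*gain - 52. Solving for -40 gives gain = 4, within [0, 10].
Intervening on setpoint: settling = setpoint - 97. Reaching -40 requires setpoint = 57, outside [0, 10].

set gain = 4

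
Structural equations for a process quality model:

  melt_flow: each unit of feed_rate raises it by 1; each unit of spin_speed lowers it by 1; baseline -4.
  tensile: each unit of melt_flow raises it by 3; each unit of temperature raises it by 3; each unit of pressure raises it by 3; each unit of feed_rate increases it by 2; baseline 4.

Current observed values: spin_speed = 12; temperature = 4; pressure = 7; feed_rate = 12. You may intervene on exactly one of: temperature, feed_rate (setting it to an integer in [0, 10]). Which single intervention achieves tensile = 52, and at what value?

set temperature = 5

Intervening on temperature: with other inputs at their observed values, tensile = 3*temperature + 37. Solving for 52 gives temperature = 5, within [0, 10].
Intervening on feed_rate: tensile = 5*feed_rate - 11. Reaching 52 requires feed_rate = 63/5, not an integer.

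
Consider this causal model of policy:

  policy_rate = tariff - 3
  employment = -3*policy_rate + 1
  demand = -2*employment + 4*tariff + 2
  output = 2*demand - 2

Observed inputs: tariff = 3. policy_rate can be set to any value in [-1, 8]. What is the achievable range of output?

10 to 118

Intervening on policy_rate fixes its value directly, overriding its dependence on tariff.
Substituting into the demand equation gives demand = 6*policy_rate + 12.
output becomes 12*policy_rate + 22.
Linear in policy_rate, so extremes are at the endpoints: policy_rate = -1 gives output = 10; policy_rate = 8 gives output = 118.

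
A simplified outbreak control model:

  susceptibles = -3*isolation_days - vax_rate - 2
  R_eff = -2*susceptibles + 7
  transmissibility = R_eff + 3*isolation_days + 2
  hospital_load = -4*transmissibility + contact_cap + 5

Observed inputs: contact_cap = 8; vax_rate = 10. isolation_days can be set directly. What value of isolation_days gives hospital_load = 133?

isolation_days = -7

Substituting into the susceptibles equation gives susceptibles = -3*isolation_days - 12.
Substituting into the R_eff equation gives R_eff = 6*isolation_days + 31.
So transmissibility = 9*isolation_days + 33.
This gives hospital_load = -36*isolation_days - 119.
Solve -36*isolation_days - 119 = 133: isolation_days = (133 + 119) / -36 = -7.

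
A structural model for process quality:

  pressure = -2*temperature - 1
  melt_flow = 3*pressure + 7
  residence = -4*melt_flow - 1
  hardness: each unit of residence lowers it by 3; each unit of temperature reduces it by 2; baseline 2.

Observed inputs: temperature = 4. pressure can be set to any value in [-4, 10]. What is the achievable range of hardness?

-63 to 441

Intervening on pressure fixes its value directly, overriding its dependence on temperature.
Substituting into the residence equation gives residence = -12*pressure - 29.
Substituting into the hardness equation gives hardness = 36*pressure + 81.
Linear in pressure, so extremes are at the endpoints: pressure = -4 gives hardness = -63; pressure = 10 gives hardness = 441.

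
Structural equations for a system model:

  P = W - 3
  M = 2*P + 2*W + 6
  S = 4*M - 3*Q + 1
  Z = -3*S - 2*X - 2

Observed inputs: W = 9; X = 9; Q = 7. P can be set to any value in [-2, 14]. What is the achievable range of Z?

Intervening on P fixes its value directly, overriding its dependence on W.
Substituting into the M equation gives M = 2*P + 24.
Substituting into the S equation gives S = 8*P + 76.
This gives Z = -24*P - 248.
Linear in P, so extremes are at the endpoints: P = -2 gives Z = -200; P = 14 gives Z = -584.

-584 to -200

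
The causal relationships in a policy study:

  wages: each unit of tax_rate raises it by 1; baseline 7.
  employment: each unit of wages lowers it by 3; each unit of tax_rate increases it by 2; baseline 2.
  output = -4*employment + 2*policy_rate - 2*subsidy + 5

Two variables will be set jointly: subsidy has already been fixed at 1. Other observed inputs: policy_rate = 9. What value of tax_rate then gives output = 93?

tax_rate = -1

With subsidy held at 1:
Substituting into the employment equation gives employment = -tax_rate - 19.
So output = 4*tax_rate + 97.
Solve 4*tax_rate + 97 = 93: tax_rate = (93 - 97) / 4 = -1.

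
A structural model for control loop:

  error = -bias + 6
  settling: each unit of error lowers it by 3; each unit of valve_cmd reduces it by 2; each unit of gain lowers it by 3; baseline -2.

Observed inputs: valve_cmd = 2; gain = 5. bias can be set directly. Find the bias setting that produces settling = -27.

Substituting into the settling equation gives settling = 3*bias - 39.
Solve 3*bias - 39 = -27: bias = (-27 + 39) / 3 = 4.

bias = 4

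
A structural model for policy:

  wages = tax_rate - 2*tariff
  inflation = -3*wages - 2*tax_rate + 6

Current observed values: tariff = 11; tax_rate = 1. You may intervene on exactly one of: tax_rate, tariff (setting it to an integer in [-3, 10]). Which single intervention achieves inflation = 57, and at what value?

set tax_rate = 3

Intervening on tax_rate: with other inputs at their observed values, inflation = -5*tax_rate + 72. Solving for 57 gives tax_rate = 3, within [-3, 10].
Intervening on tariff: inflation = 6*tariff + 1. Reaching 57 requires tariff = 28/3, not an integer.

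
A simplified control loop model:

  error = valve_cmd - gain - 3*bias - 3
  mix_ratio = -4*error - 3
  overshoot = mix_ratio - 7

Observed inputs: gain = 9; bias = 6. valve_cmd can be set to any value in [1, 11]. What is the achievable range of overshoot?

Substituting into the error equation gives error = valve_cmd - 30.
Substituting into the mix_ratio equation gives mix_ratio = -4*valve_cmd + 117.
This gives overshoot = -4*valve_cmd + 110.
Linear in valve_cmd, so extremes are at the endpoints: valve_cmd = 1 gives overshoot = 106; valve_cmd = 11 gives overshoot = 66.

66 to 106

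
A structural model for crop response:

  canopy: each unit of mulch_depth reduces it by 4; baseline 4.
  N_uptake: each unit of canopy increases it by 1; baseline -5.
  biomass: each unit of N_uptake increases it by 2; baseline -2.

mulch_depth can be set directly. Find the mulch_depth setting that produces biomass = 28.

Substituting into the N_uptake equation gives N_uptake = -4*mulch_depth - 1.
biomass becomes -8*mulch_depth - 4.
Solve -8*mulch_depth - 4 = 28: mulch_depth = (28 + 4) / -8 = -4.

mulch_depth = -4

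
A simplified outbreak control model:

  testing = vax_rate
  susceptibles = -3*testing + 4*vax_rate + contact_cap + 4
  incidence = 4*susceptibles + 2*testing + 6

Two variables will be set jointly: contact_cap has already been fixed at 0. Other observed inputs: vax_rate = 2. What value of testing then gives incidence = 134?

With contact_cap held at 0:
Intervening on testing fixes its value directly, overriding its dependence on vax_rate.
Substituting into the susceptibles equation gives susceptibles = -3*testing + 12.
So incidence = -10*testing + 54.
Solve -10*testing + 54 = 134: testing = (134 - 54) / -10 = -8.

testing = -8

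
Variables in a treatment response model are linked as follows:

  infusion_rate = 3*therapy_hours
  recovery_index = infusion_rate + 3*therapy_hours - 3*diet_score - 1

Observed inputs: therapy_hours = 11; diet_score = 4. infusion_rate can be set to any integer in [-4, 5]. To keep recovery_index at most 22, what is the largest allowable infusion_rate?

infusion_rate = 2

Intervening on infusion_rate fixes its value directly, overriding its dependence on therapy_hours.
Substituting into the recovery_index equation gives recovery_index = infusion_rate + 20.
Require infusion_rate + 20 ≤ 22, so infusion_rate ≤ 2.
The largest integer in [-4, 5] satisfying this is 2.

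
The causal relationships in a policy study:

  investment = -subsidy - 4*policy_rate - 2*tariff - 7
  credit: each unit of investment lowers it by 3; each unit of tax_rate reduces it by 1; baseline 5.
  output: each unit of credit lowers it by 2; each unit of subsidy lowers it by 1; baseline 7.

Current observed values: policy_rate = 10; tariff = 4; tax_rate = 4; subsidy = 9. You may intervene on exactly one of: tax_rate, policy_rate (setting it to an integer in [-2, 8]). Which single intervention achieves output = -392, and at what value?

Intervening on tax_rate: with other inputs at their observed values, output = 2*tax_rate - 396. Solving for -392 gives tax_rate = 2, within [-2, 8].
Intervening on policy_rate: output = -24*policy_rate - 148. Reaching -392 requires policy_rate = 61/6, not an integer.

set tax_rate = 2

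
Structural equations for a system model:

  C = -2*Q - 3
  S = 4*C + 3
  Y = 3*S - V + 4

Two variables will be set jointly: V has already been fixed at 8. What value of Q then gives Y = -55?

Q = 1

With V held at 8:
Substituting into the S equation gives S = -8*Q - 9.
This gives Y = -24*Q - 31.
Solve -24*Q - 31 = -55: Q = (-55 + 31) / -24 = 1.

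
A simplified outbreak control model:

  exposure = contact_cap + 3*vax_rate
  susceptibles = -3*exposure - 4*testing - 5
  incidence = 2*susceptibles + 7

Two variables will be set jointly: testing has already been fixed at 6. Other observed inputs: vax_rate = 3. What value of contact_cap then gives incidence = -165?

contact_cap = 10

With testing held at 6:
Substituting into the exposure equation gives exposure = contact_cap + 9.
Substituting into the susceptibles equation gives susceptibles = -3*contact_cap - 56.
Substituting into the incidence equation gives incidence = -6*contact_cap - 105.
Solve -6*contact_cap - 105 = -165: contact_cap = (-165 + 105) / -6 = 10.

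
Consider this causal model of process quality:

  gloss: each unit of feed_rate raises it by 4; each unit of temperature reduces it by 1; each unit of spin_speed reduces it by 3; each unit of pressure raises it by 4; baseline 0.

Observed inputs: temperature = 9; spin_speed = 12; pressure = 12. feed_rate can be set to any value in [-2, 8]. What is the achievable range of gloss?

Substituting into the gloss equation gives gloss = 4*feed_rate + 3.
Linear in feed_rate, so extremes are at the endpoints: feed_rate = -2 gives gloss = -5; feed_rate = 8 gives gloss = 35.

-5 to 35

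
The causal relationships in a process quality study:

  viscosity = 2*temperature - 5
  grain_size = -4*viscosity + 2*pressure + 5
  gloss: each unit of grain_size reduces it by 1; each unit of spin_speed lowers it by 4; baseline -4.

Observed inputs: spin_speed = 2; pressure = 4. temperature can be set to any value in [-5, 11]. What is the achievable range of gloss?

-85 to 43

Substituting into the grain_size equation gives grain_size = -8*temperature + 33.
Substituting into the gloss equation gives gloss = 8*temperature - 45.
Linear in temperature, so extremes are at the endpoints: temperature = -5 gives gloss = -85; temperature = 11 gives gloss = 43.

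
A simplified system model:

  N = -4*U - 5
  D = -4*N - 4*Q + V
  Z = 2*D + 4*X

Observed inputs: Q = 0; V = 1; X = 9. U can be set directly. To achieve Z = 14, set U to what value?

U = -2

Substituting into the D equation gives D = 16*U + 21.
Substituting into the Z equation gives Z = 32*U + 78.
Solve 32*U + 78 = 14: U = (14 - 78) / 32 = -2.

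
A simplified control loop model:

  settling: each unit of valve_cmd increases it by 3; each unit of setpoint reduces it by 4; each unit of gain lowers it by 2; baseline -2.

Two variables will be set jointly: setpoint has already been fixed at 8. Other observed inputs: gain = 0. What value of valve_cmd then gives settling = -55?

With setpoint held at 8:
Substituting into the settling equation gives settling = 3*valve_cmd - 34.
Solve 3*valve_cmd - 34 = -55: valve_cmd = (-55 + 34) / 3 = -7.

valve_cmd = -7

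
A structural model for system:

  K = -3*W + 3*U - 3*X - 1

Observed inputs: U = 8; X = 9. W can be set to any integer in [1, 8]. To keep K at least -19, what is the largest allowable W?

Substituting into the K equation gives K = -3*W - 4.
Require -3*W - 4 ≥ -19, so W ≤ 5.
The largest integer in [1, 8] satisfying this is 5.

W = 5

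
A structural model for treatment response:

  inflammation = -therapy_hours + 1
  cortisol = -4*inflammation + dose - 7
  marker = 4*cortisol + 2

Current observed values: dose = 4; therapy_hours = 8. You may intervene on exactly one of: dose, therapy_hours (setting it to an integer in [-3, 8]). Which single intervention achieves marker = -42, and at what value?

Intervening on dose: marker = 4*dose + 86. Reaching -42 requires dose = -32, outside [-3, 8].
Intervening on therapy_hours: with other inputs at their observed values, marker = 16*therapy_hours - 26. Solving for -42 gives therapy_hours = -1, within [-3, 8].

set therapy_hours = -1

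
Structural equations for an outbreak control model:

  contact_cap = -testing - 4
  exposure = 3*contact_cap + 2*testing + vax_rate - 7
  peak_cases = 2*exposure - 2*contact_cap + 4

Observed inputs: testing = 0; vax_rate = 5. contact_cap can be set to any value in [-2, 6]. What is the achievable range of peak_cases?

-8 to 24

Intervening on contact_cap fixes its value directly, overriding its dependence on testing.
Substituting into the exposure equation gives exposure = 3*contact_cap - 2.
Substituting into the peak_cases equation gives peak_cases = 4*contact_cap.
Linear in contact_cap, so extremes are at the endpoints: contact_cap = -2 gives peak_cases = -8; contact_cap = 6 gives peak_cases = 24.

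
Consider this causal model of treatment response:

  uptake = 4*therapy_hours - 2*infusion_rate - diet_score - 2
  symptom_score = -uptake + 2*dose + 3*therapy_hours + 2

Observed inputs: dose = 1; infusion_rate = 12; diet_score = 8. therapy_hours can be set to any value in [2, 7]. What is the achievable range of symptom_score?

Substituting into the uptake equation gives uptake = 4*therapy_hours - 34.
This gives symptom_score = -therapy_hours + 38.
Linear in therapy_hours, so extremes are at the endpoints: therapy_hours = 2 gives symptom_score = 36; therapy_hours = 7 gives symptom_score = 31.

31 to 36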